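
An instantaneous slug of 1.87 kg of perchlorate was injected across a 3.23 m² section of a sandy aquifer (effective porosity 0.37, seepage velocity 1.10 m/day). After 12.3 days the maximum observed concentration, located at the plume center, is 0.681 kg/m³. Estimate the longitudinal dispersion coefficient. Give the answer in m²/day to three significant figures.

At the plume center C_max = M/(n_e·A·√(4πDt)), so D = M²/(4πt·(n_e·A·C_max)²).
n_e·A·C_max = 0.37 × 3.23 × 0.681 = 0.8139 kg/m.
D = 1.87²/(4π × 12.3 × 0.8139²) = 0.0342 m²/day.

0.0342 m²/day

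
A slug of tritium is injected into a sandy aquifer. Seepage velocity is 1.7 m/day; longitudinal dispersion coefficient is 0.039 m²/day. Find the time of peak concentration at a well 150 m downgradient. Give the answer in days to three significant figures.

88.2 days

For the 1D instantaneous-source solution, setting ∂C/∂t = 0 at fixed x gives v²t² + 2Dt − x² = 0, so t = (√(D² + v²x²) − D)/v².
√(D² + v²x²) = √(0.039² + 1.7² × 150²) = 255.0; v² = 2.89.
t = (255.0 − 0.039)/2.89 = 88.2 days (vs. the pure-advection estimate x/v = 88.2 d).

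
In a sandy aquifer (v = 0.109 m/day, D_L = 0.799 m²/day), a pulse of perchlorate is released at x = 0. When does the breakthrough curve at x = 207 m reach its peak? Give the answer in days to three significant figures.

1830 days

For the 1D instantaneous-source solution, setting ∂C/∂t = 0 at fixed x gives v²t² + 2Dt − x² = 0, so t = (√(D² + v²x²) − D)/v².
√(D² + v²x²) = √(0.799² + 0.109² × 207²) = 22.58; v² = 0.011881.
t = (22.58 − 0.799)/0.011881 = 1830 days (vs. the pure-advection estimate x/v = 1900 d).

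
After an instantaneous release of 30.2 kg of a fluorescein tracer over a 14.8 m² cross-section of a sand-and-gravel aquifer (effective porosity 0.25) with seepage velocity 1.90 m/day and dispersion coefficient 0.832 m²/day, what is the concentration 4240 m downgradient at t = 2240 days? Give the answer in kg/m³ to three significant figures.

For an instantaneous plane source, C(x,t) = M/(n_e·A·√(4πDt)) · exp(−(x−vt)²/(4Dt)), with n_e·A the pore (flow) area.
Plume center vt = 1.90 × 2240 = 4256 m, so the well at 4240 m is 16 m upgradient of the peak.
√(4πDt) = 153.0 m, giving peak height M/(n_e·A·√(4πDt)) = 30.2/(0.25 × 14.8 × 153.0) = 0.05335 kg/m³.
(x−vt)²/(4Dt) = (-16)²/(4 × 0.832 × 2240) = 0.03434; exp(−0.03434) = 0.9662.
C = 0.05335 × 0.9662 = 0.0515 kg/m³.

0.0515 kg/m³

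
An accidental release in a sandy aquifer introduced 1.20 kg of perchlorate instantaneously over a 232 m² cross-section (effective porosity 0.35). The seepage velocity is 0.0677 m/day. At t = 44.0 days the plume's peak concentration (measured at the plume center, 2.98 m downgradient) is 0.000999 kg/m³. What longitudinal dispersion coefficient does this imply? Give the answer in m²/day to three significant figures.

At the plume center C_max = M/(n_e·A·√(4πDt)), so D = M²/(4πt·(n_e·A·C_max)²).
n_e·A·C_max = 0.35 × 232 × 0.000999 = 0.08112 kg/m.
D = 1.20²/(4π × 44.0 × 0.08112²) = 0.396 m²/day.

0.396 m²/day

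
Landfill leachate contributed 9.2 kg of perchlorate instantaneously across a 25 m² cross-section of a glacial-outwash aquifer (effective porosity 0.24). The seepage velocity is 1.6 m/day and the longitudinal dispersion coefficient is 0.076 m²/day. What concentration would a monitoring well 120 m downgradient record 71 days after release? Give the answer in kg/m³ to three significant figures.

For an instantaneous plane source, C(x,t) = M/(n_e·A·√(4πDt)) · exp(−(x−vt)²/(4Dt)), with n_e·A the pore (flow) area.
Plume center vt = 1.6 × 71 = 113.6 m, so the well at 120 m is 6.4 m downgradient of the peak.
√(4πDt) = 8.235 m, giving peak height M/(n_e·A·√(4πDt)) = 9.2/(0.24 × 25 × 8.235) = 0.1862 kg/m³.
(x−vt)²/(4Dt) = (6.4)²/(4 × 0.076 × 71) = 1.898; exp(−1.898) = 0.1499.
C = 0.1862 × 0.1499 = 0.0279 kg/m³.

0.0279 kg/m³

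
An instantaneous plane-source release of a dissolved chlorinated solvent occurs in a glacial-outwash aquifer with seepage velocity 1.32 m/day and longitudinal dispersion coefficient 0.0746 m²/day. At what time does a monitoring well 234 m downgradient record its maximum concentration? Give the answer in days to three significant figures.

177 days

For the 1D instantaneous-source solution, setting ∂C/∂t = 0 at fixed x gives v²t² + 2Dt − x² = 0, so t = (√(D² + v²x²) − D)/v².
√(D² + v²x²) = √(0.0746² + 1.32² × 234²) = 308.9; v² = 1.7424.
t = (308.9 − 0.0746)/1.7424 = 177 days (vs. the pure-advection estimate x/v = 177 d).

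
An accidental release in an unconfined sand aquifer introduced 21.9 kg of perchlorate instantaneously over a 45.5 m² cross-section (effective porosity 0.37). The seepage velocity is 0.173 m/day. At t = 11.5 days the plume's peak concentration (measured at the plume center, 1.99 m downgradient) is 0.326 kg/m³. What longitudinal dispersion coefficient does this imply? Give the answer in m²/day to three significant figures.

At the plume center C_max = M/(n_e·A·√(4πDt)), so D = M²/(4πt·(n_e·A·C_max)²).
n_e·A·C_max = 0.37 × 45.5 × 0.326 = 5.488 kg/m.
D = 21.9²/(4π × 11.5 × 5.488²) = 0.110 m²/day.

0.110 m²/day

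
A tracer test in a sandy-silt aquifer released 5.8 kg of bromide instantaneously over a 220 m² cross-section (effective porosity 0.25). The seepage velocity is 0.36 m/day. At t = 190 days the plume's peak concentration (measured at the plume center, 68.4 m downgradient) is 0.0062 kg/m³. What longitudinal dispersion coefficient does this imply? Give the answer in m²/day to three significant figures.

At the plume center C_max = M/(n_e·A·√(4πDt)), so D = M²/(4πt·(n_e·A·C_max)²).
n_e·A·C_max = 0.25 × 220 × 0.0062 = 0.3410 kg/m.
D = 5.8²/(4π × 190 × 0.3410²) = 0.121 m²/day.

0.121 m²/day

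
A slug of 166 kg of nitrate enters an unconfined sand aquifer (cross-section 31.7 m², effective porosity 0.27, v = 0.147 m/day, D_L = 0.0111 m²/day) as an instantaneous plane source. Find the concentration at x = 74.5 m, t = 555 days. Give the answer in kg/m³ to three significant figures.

For an instantaneous plane source, C(x,t) = M/(n_e·A·√(4πDt)) · exp(−(x−vt)²/(4Dt)), with n_e·A the pore (flow) area.
Plume center vt = 0.147 × 555 = 81.585 m, so the well at 74.5 m is 7.085 m upgradient of the peak.
√(4πDt) = 8.799 m, giving peak height M/(n_e·A·√(4πDt)) = 166/(0.27 × 31.7 × 8.799) = 2.204 kg/m³.
(x−vt)²/(4Dt) = (-7.085)²/(4 × 0.0111 × 555) = 2.037; exp(−2.037) = 0.1304.
C = 2.204 × 0.1304 = 0.287 kg/m³.

0.287 kg/m³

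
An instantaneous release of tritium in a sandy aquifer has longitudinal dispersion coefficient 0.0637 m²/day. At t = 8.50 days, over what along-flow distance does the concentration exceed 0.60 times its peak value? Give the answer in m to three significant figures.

The plume is Gaussian with σ = √(2Dt) = √(2 × 0.0637 × 8.50) = 1.041 m.
C/C_peak = exp(−Δx²/(2σ²)) = 0.60 ⇒ Δx = σ·√(−2 ln 0.60) = 1.041 × 1.011 = 1.052 m.
Width = 2Δx = 2.10 m.

2.10 m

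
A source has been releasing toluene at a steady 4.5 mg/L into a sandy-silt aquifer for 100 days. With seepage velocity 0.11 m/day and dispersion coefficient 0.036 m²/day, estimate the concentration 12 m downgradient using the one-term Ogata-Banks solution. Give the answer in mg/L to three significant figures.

1.60 mg/L

For a continuous step input, C/C₀ ≈ ½·erfc((x−vt)/(2√(Dt))).
vt = 0.11 × 100 = 11 m and 2√(Dt) = 2√(0.036 × 100) = 3.795 m.
Argument (x−vt)/(2√(Dt)) = (12 − 11)/3.795 = 0.2635; ½·erfc(0.2635) = 0.3547.
C = 4.5 × 0.3547 = 1.60 mg/L.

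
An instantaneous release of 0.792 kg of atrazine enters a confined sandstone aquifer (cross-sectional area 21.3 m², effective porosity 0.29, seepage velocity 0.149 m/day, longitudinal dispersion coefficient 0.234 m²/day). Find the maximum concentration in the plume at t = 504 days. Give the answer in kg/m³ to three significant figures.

0.00333 kg/m³

The peak of an instantaneous 1D plume sits at x = vt; there the Gaussian factor is 1 and C_max = M/(n_e·A·√(4πDt)), where n_e·A is the pore area the mass is dissolved in.
√(4πDt) = √(4π × 0.234 × 504) = 38.50 m, so C_max = 0.792/(0.29 × 21.3 × 38.50) = 0.00333 kg/m³.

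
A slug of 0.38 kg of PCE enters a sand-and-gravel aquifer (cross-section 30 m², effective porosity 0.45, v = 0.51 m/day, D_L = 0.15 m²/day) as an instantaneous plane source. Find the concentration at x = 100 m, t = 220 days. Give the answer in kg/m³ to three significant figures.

0.000448 kg/m³

For an instantaneous plane source, C(x,t) = M/(n_e·A·√(4πDt)) · exp(−(x−vt)²/(4Dt)), with n_e·A the pore (flow) area.
Plume center vt = 0.51 × 220 = 112.2 m, so the well at 100 m is 12.2 m upgradient of the peak.
√(4πDt) = 20.36 m, giving peak height M/(n_e·A·√(4πDt)) = 0.38/(0.45 × 30 × 20.36) = 0.001383 kg/m³.
(x−vt)²/(4Dt) = (-12.2)²/(4 × 0.15 × 220) = 1.128; exp(−1.128) = 0.3237.
C = 0.001383 × 0.3237 = 0.000448 kg/m³.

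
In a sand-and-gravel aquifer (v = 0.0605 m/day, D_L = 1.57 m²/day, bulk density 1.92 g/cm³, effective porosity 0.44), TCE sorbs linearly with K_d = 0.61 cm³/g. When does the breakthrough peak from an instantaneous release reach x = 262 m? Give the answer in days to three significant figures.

14400 days

Retardation factor R = 1 + ρ_b·K_d/n = 1 + 1.92 × 0.61/0.44 = 3.662.
Sorption retards both mechanisms: v_R = v/R = 0.01652 m/day, D_R = D/R = 0.4287 m²/day.
Peak time from v_R²t² + 2D_R t − x² = 0: t = (√(D_R² + v_R²x²) − D_R)/v_R².
√(D_R² + v_R²x²) = √(0.4287² + 0.01652² × 262²) = 4.349; v_R² = 0.0002729.
t = (4.349 − 0.4287)/0.0002729 = 14400 days.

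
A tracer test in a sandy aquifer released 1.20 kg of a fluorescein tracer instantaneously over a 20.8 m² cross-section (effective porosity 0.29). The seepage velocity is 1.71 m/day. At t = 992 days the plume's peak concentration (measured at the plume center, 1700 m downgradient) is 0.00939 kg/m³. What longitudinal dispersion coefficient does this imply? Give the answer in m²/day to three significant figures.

0.0360 m²/day

At the plume center C_max = M/(n_e·A·√(4πDt)), so D = M²/(4πt·(n_e·A·C_max)²).
n_e·A·C_max = 0.29 × 20.8 × 0.00939 = 0.05664 kg/m.
D = 1.20²/(4π × 992 × 0.05664²) = 0.0360 m²/day.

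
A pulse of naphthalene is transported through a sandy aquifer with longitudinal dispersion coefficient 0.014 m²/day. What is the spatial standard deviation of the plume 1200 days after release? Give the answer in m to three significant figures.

5.80 m

Dispersive spreading gives a Gaussian with σ² = 2Dt; advection only shifts the center.
σ = √(2 × 0.014 × 1200) = 5.80 m.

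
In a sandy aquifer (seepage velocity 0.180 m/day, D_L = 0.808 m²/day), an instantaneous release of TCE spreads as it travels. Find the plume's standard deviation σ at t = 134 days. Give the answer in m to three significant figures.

14.7 m

Dispersive spreading gives a Gaussian with σ² = 2Dt; advection only shifts the center.
σ = √(2 × 0.808 × 134) = 14.7 m.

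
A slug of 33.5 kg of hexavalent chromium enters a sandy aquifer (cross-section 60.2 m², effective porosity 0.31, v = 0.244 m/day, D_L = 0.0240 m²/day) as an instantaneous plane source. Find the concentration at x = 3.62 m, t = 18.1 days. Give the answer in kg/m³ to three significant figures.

0.533 kg/m³

For an instantaneous plane source, C(x,t) = M/(n_e·A·√(4πDt)) · exp(−(x−vt)²/(4Dt)), with n_e·A the pore (flow) area.
Plume center vt = 0.244 × 18.1 = 4.4164 m, so the well at 3.62 m is 0.7964 m upgradient of the peak.
√(4πDt) = 2.336 m, giving peak height M/(n_e·A·√(4πDt)) = 33.5/(0.31 × 60.2 × 2.336) = 0.7684 kg/m³.
(x−vt)²/(4Dt) = (-0.7964)²/(4 × 0.0240 × 18.1) = 0.3650; exp(−0.3650) = 0.6942.
C = 0.7684 × 0.6942 = 0.533 kg/m³.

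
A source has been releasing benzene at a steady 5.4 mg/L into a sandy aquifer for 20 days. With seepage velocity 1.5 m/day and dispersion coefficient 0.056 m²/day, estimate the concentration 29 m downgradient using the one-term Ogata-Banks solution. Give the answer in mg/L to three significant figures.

For a continuous step input, C/C₀ ≈ ½·erfc((x−vt)/(2√(Dt))).
vt = 1.5 × 20 = 30 m and 2√(Dt) = 2√(0.056 × 20) = 2.117 m.
Argument (x−vt)/(2√(Dt)) = (29 − 30)/2.117 = -0.4724; ½·erfc(-0.4724) = 0.7480.
C = 5.4 × 0.7480 = 4.04 mg/L.

4.04 mg/L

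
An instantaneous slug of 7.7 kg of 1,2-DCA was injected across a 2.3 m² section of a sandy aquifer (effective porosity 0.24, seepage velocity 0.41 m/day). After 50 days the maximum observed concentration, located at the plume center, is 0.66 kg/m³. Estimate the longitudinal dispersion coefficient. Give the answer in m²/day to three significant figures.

At the plume center C_max = M/(n_e·A·√(4πDt)), so D = M²/(4πt·(n_e·A·C_max)²).
n_e·A·C_max = 0.24 × 2.3 × 0.66 = 0.3643 kg/m.
D = 7.7²/(4π × 50 × 0.3643²) = 0.711 m²/day.

0.711 m²/day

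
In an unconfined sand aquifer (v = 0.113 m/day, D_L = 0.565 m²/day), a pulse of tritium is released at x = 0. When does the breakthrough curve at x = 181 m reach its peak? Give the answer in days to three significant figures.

1560 days

For the 1D instantaneous-source solution, setting ∂C/∂t = 0 at fixed x gives v²t² + 2Dt − x² = 0, so t = (√(D² + v²x²) − D)/v².
√(D² + v²x²) = √(0.565² + 0.113² × 181²) = 20.46; v² = 0.012769.
t = (20.46 − 0.565)/0.012769 = 1560 days (vs. the pure-advection estimate x/v = 1600 d).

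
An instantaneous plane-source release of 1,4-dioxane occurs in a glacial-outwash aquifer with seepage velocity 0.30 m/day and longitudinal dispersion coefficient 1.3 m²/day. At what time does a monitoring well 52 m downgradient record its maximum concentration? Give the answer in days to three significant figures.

159 days

For the 1D instantaneous-source solution, setting ∂C/∂t = 0 at fixed x gives v²t² + 2Dt − x² = 0, so t = (√(D² + v²x²) − D)/v².
√(D² + v²x²) = √(1.3² + 0.30² × 52²) = 15.65; v² = 0.09.
t = (15.65 − 1.3)/0.09 = 159 days (vs. the pure-advection estimate x/v = 173 d).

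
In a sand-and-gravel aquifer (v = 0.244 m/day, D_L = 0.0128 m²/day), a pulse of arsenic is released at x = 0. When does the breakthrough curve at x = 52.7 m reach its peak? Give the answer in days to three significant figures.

216 days

For the 1D instantaneous-source solution, setting ∂C/∂t = 0 at fixed x gives v²t² + 2Dt − x² = 0, so t = (√(D² + v²x²) − D)/v².
√(D² + v²x²) = √(0.0128² + 0.244² × 52.7²) = 12.86; v² = 0.059536.
t = (12.86 − 0.0128)/0.059536 = 216 days (vs. the pure-advection estimate x/v = 216 d).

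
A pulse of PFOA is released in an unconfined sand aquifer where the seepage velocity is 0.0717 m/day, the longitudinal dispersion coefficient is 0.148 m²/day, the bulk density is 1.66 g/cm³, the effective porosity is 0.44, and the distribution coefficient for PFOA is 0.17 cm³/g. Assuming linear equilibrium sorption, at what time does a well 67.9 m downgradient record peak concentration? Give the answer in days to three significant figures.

Retardation factor R = 1 + ρ_b·K_d/n = 1 + 1.66 × 0.17/0.44 = 1.641.
Sorption retards both mechanisms: v_R = v/R = 0.04369 m/day, D_R = D/R = 0.09019 m²/day.
Peak time from v_R²t² + 2D_R t − x² = 0: t = (√(D_R² + v_R²x²) − D_R)/v_R².
√(D_R² + v_R²x²) = √(0.09019² + 0.04369² × 67.9²) = 2.968; v_R² = 0.001909.
t = (2.968 − 0.09019)/0.001909 = 1510 days.

1510 days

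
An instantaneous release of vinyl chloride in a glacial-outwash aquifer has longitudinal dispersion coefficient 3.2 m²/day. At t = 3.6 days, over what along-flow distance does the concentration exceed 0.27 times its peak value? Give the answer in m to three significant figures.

The plume is Gaussian with σ = √(2Dt) = √(2 × 3.2 × 3.6) = 4.800 m.
C/C_peak = exp(−Δx²/(2σ²)) = 0.27 ⇒ Δx = σ·√(−2 ln 0.27) = 4.800 × 1.618 = 7.766 m.
Width = 2Δx = 15.5 m.

15.5 m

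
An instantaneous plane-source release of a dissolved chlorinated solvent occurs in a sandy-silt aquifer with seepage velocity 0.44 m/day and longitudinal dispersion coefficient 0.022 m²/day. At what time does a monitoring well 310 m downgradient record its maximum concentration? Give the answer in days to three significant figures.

704 days

For the 1D instantaneous-source solution, setting ∂C/∂t = 0 at fixed x gives v²t² + 2Dt − x² = 0, so t = (√(D² + v²x²) − D)/v².
√(D² + v²x²) = √(0.022² + 0.44² × 310²) = 136.4; v² = 0.1936.
t = (136.4 − 0.022)/0.1936 = 704 days (vs. the pure-advection estimate x/v = 705 d).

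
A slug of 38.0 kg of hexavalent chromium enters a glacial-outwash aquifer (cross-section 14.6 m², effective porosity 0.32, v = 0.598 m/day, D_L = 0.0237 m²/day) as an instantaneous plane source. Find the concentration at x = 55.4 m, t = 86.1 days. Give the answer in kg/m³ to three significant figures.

0.246 kg/m³

For an instantaneous plane source, C(x,t) = M/(n_e·A·√(4πDt)) · exp(−(x−vt)²/(4Dt)), with n_e·A the pore (flow) area.
Plume center vt = 0.598 × 86.1 = 51.4878 m, so the well at 55.4 m is 3.9122 m downgradient of the peak.
√(4πDt) = 5.064 m, giving peak height M/(n_e·A·√(4πDt)) = 38.0/(0.32 × 14.6 × 5.064) = 1.606 kg/m³.
(x−vt)²/(4Dt) = (3.9122)²/(4 × 0.0237 × 86.1) = 1.875; exp(−1.875) = 0.1534.
C = 1.606 × 0.1534 = 0.246 kg/m³.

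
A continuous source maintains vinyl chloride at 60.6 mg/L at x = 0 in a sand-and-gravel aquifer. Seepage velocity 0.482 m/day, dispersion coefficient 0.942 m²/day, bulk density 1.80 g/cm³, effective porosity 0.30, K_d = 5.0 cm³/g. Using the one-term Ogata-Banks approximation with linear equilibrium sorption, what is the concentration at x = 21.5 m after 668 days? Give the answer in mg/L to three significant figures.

Retardation factor R = 1 + ρ_b·K_d/n = 1 + 1.80 × 5.0/0.30 = 31.00.
Sorption retards both mechanisms: v_R = v/R = 0.01555 m/day, D_R = D/R = 0.03039 m²/day.
v_R·t = 0.01555 × 668 = 10.3874 m; 2√(D_R t) = 9.011 m; argument = (21.5 − 10.3874)/9.011 = 1.233.
C = C₀ × ½·erfc(1.233) = 60.6 × 0.04060 = 2.46 mg/L.

2.46 mg/L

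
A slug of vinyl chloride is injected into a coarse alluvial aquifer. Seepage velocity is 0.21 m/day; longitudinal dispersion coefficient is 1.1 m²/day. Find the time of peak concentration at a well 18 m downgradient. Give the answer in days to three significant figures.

64.3 days

For the 1D instantaneous-source solution, setting ∂C/∂t = 0 at fixed x gives v²t² + 2Dt − x² = 0, so t = (√(D² + v²x²) − D)/v².
√(D² + v²x²) = √(1.1² + 0.21² × 18²) = 3.937; v² = 0.0441.
t = (3.937 − 1.1)/0.0441 = 64.3 days (vs. the pure-advection estimate x/v = 85.7 d).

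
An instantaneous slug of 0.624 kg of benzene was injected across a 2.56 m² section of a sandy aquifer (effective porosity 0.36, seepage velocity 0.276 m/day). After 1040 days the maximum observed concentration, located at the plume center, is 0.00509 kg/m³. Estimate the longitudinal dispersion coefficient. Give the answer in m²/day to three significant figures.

1.35 m²/day

At the plume center C_max = M/(n_e·A·√(4πDt)), so D = M²/(4πt·(n_e·A·C_max)²).
n_e·A·C_max = 0.36 × 2.56 × 0.00509 = 0.004691 kg/m.
D = 0.624²/(4π × 1040 × 0.004691²) = 1.35 m²/day.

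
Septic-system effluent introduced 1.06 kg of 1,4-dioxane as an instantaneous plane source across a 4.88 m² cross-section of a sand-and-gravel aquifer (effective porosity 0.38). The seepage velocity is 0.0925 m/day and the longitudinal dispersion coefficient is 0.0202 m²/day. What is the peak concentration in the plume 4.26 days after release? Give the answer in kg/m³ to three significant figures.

The peak of an instantaneous 1D plume sits at x = vt; there the Gaussian factor is 1 and C_max = M/(n_e·A·√(4πDt)), where n_e·A is the pore area the mass is dissolved in.
√(4πDt) = √(4π × 0.0202 × 4.26) = 1.040 m, so C_max = 1.06/(0.38 × 4.88 × 1.040) = 0.550 kg/m³.

0.550 kg/m³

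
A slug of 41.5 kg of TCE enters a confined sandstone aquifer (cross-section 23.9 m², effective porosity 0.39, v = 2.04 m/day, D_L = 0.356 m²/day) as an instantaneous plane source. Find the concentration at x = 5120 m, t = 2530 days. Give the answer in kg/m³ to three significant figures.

For an instantaneous plane source, C(x,t) = M/(n_e·A·√(4πDt)) · exp(−(x−vt)²/(4Dt)), with n_e·A the pore (flow) area.
Plume center vt = 2.04 × 2530 = 5161.2 m, so the well at 5120 m is 41.2 m upgradient of the peak.
√(4πDt) = 106.4 m, giving peak height M/(n_e·A·√(4πDt)) = 41.5/(0.39 × 23.9 × 106.4) = 0.04185 kg/m³.
(x−vt)²/(4Dt) = (-41.2)²/(4 × 0.356 × 2530) = 0.4712; exp(−0.4712) = 0.6243.
C = 0.04185 × 0.6243 = 0.0261 kg/m³.

0.0261 kg/m³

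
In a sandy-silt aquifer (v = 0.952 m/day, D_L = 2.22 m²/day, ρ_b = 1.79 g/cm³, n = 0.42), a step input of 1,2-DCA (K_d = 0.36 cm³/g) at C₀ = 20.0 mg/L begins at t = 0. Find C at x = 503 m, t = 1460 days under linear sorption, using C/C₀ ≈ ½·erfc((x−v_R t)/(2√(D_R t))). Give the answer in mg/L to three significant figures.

16.3 mg/L

Retardation factor R = 1 + ρ_b·K_d/n = 1 + 1.79 × 0.36/0.42 = 2.534.
Sorption retards both mechanisms: v_R = v/R = 0.3757 m/day, D_R = D/R = 0.8761 m²/day.
v_R·t = 0.3757 × 1460 = 548.522 m; 2√(D_R t) = 71.53 m; argument = (503 − 548.522)/71.53 = -0.6364.
C = C₀ × ½·erfc(-0.6364) = 20.0 × 0.8159 = 16.3 mg/L.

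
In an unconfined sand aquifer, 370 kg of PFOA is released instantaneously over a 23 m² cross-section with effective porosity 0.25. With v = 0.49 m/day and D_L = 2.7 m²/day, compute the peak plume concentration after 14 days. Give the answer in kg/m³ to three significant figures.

2.95 kg/m³

The peak of an instantaneous 1D plume sits at x = vt; there the Gaussian factor is 1 and C_max = M/(n_e·A·√(4πDt)), where n_e·A is the pore area the mass is dissolved in.
√(4πDt) = √(4π × 2.7 × 14) = 21.79 m, so C_max = 370/(0.25 × 23 × 21.79) = 2.95 kg/m³.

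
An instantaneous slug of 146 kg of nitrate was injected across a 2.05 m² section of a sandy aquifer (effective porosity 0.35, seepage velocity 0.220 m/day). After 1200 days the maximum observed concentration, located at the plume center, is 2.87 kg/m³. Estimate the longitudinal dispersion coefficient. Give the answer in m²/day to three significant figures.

0.333 m²/day

At the plume center C_max = M/(n_e·A·√(4πDt)), so D = M²/(4πt·(n_e·A·C_max)²).
n_e·A·C_max = 0.35 × 2.05 × 2.87 = 2.059 kg/m.
D = 146²/(4π × 1200 × 2.059²) = 0.333 m²/day.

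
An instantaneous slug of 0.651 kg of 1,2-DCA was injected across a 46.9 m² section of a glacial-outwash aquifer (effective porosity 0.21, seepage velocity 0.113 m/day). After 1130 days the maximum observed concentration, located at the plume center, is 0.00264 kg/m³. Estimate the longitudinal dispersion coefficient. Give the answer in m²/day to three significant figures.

0.0441 m²/day

At the plume center C_max = M/(n_e·A·√(4πDt)), so D = M²/(4πt·(n_e·A·C_max)²).
n_e·A·C_max = 0.21 × 46.9 × 0.00264 = 0.02600 kg/m.
D = 0.651²/(4π × 1130 × 0.02600²) = 0.0441 m²/day.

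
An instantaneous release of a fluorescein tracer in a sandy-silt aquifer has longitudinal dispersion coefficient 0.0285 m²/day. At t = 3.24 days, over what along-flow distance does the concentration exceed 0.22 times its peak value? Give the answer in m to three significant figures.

The plume is Gaussian with σ = √(2Dt) = √(2 × 0.0285 × 3.24) = 0.4297 m.
C/C_peak = exp(−Δx²/(2σ²)) = 0.22 ⇒ Δx = σ·√(−2 ln 0.22) = 0.4297 × 1.740 = 0.7477 m.
Width = 2Δx = 1.50 m.

1.50 m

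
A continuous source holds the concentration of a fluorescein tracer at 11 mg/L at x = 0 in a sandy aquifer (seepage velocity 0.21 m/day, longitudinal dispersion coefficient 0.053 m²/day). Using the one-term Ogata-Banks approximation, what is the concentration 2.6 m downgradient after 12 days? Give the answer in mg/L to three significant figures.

For a continuous step input, C/C₀ ≈ ½·erfc((x−vt)/(2√(Dt))).
vt = 0.21 × 12 = 2.52 m and 2√(Dt) = 2√(0.053 × 12) = 1.595 m.
Argument (x−vt)/(2√(Dt)) = (2.6 − 2.52)/1.595 = 0.05016; ½·erfc(0.05016) = 0.4717.
C = 11 × 0.4717 = 5.19 mg/L.

5.19 mg/L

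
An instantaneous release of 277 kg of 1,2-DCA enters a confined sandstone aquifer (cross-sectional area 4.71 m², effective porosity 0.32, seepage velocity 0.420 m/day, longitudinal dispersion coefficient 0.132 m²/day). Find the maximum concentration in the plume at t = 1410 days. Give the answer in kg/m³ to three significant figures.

The peak of an instantaneous 1D plume sits at x = vt; there the Gaussian factor is 1 and C_max = M/(n_e·A·√(4πDt)), where n_e·A is the pore area the mass is dissolved in.
√(4πDt) = √(4π × 0.132 × 1410) = 48.36 m, so C_max = 277/(0.32 × 4.71 × 48.36) = 3.80 kg/m³.

3.80 kg/m³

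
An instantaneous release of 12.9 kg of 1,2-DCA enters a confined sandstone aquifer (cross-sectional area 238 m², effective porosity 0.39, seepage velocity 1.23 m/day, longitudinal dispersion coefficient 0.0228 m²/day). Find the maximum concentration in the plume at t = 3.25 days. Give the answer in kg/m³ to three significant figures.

0.144 kg/m³

The peak of an instantaneous 1D plume sits at x = vt; there the Gaussian factor is 1 and C_max = M/(n_e·A·√(4πDt)), where n_e·A is the pore area the mass is dissolved in.
√(4πDt) = √(4π × 0.0228 × 3.25) = 0.9650 m, so C_max = 12.9/(0.39 × 238 × 0.9650) = 0.144 kg/m³.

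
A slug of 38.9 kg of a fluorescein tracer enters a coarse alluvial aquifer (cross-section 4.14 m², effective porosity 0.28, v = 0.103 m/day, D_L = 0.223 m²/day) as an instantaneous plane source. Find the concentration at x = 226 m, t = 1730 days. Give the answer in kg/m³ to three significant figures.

For an instantaneous plane source, C(x,t) = M/(n_e·A·√(4πDt)) · exp(−(x−vt)²/(4Dt)), with n_e·A the pore (flow) area.
Plume center vt = 0.103 × 1730 = 178.19 m, so the well at 226 m is 47.81 m downgradient of the peak.
√(4πDt) = 69.63 m, giving peak height M/(n_e·A·√(4πDt)) = 38.9/(0.28 × 4.14 × 69.63) = 0.4819 kg/m³.
(x−vt)²/(4Dt) = (47.81)²/(4 × 0.223 × 1730) = 1.481; exp(−1.481) = 0.2274.
C = 0.4819 × 0.2274 = 0.110 kg/m³.

0.110 kg/m³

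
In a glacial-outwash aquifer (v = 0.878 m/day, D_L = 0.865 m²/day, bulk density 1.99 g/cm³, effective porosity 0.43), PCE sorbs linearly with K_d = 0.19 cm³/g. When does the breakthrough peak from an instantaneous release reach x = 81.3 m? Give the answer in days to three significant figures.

Retardation factor R = 1 + ρ_b·K_d/n = 1 + 1.99 × 0.19/0.43 = 1.879.
Sorption retards both mechanisms: v_R = v/R = 0.4673 m/day, D_R = D/R = 0.4604 m²/day.
Peak time from v_R²t² + 2D_R t − x² = 0: t = (√(D_R² + v_R²x²) − D_R)/v_R².
√(D_R² + v_R²x²) = √(0.4604² + 0.4673² × 81.3²) = 37.99; v_R² = 0.2184.
t = (37.99 − 0.4604)/0.2184 = 172 days.

172 days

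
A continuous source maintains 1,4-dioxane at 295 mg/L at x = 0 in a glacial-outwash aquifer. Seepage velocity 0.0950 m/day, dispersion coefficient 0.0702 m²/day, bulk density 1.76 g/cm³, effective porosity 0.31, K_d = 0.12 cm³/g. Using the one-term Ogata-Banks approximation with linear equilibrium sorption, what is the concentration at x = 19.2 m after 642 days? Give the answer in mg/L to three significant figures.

292 mg/L

Retardation factor R = 1 + ρ_b·K_d/n = 1 + 1.76 × 0.12/0.31 = 1.681.
Sorption retards both mechanisms: v_R = v/R = 0.05651 m/day, D_R = D/R = 0.04176 m²/day.
v_R·t = 0.05651 × 642 = 36.27942 m; 2√(D_R t) = 10.36 m; argument = (19.2 − 36.27942)/10.36 = -1.649.
C = C₀ × ½·erfc(-1.649) = 295 × 0.9902 = 292 mg/L.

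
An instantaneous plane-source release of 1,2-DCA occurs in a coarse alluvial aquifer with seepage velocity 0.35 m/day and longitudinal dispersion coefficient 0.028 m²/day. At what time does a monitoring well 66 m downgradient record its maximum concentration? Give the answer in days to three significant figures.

For the 1D instantaneous-source solution, setting ∂C/∂t = 0 at fixed x gives v²t² + 2Dt − x² = 0, so t = (√(D² + v²x²) − D)/v².
√(D² + v²x²) = √(0.028² + 0.35² × 66²) = 23.10; v² = 0.1225.
t = (23.10 − 0.028)/0.1225 = 188 days (vs. the pure-advection estimate x/v = 189 d).

188 days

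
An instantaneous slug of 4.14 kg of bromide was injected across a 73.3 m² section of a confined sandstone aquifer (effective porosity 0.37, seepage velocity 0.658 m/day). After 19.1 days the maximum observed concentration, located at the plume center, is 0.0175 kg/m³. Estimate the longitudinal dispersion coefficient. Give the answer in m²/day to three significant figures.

0.317 m²/day

At the plume center C_max = M/(n_e·A·√(4πDt)), so D = M²/(4πt·(n_e·A·C_max)²).
n_e·A·C_max = 0.37 × 73.3 × 0.0175 = 0.4746 kg/m.
D = 4.14²/(4π × 19.1 × 0.4746²) = 0.317 m²/day.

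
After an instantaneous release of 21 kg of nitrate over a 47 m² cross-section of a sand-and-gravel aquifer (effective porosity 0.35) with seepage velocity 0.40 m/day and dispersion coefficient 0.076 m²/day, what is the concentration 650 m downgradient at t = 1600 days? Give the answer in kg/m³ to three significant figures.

For an instantaneous plane source, C(x,t) = M/(n_e·A·√(4πDt)) · exp(−(x−vt)²/(4Dt)), with n_e·A the pore (flow) area.
Plume center vt = 0.40 × 1600 = 640 m, so the well at 650 m is 10 m downgradient of the peak.
√(4πDt) = 39.09 m, giving peak height M/(n_e·A·√(4πDt)) = 21/(0.35 × 47 × 39.09) = 0.03266 kg/m³.
(x−vt)²/(4Dt) = (10)²/(4 × 0.076 × 1600) = 0.2056; exp(−0.2056) = 0.8142.
C = 0.03266 × 0.8142 = 0.0266 kg/m³.

0.0266 kg/m³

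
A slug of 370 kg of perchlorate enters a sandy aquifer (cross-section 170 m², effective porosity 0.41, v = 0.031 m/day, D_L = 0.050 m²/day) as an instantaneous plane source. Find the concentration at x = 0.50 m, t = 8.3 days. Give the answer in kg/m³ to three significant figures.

For an instantaneous plane source, C(x,t) = M/(n_e·A·√(4πDt)) · exp(−(x−vt)²/(4Dt)), with n_e·A the pore (flow) area.
Plume center vt = 0.031 × 8.3 = 0.2573 m, so the well at 0.50 m is 0.2427 m downgradient of the peak.
√(4πDt) = 2.284 m, giving peak height M/(n_e·A·√(4πDt)) = 370/(0.41 × 170 × 2.284) = 2.324 kg/m³.
(x−vt)²/(4Dt) = (0.2427)²/(4 × 0.050 × 8.3) = 0.03548; exp(−0.03548) = 0.9651.
C = 2.324 × 0.9651 = 2.24 kg/m³.

2.24 kg/m³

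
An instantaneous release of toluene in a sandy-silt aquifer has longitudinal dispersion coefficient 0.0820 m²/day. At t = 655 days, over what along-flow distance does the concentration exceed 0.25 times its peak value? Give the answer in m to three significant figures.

The plume is Gaussian with σ = √(2Dt) = √(2 × 0.0820 × 655) = 10.36 m.
C/C_peak = exp(−Δx²/(2σ²)) = 0.25 ⇒ Δx = σ·√(−2 ln 0.25) = 10.36 × 1.665 = 17.25 m.
Width = 2Δx = 34.5 m.

34.5 m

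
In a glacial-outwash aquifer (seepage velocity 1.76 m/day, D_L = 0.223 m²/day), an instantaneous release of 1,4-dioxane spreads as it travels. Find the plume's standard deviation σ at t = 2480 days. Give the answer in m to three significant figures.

33.3 m

Dispersive spreading gives a Gaussian with σ² = 2Dt; advection only shifts the center.
σ = √(2 × 0.223 × 2480) = 33.3 m.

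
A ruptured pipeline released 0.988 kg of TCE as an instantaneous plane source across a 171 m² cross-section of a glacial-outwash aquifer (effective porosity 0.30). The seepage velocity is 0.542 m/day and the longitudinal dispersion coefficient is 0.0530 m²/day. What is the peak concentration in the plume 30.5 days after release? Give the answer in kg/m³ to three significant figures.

0.00427 kg/m³

The peak of an instantaneous 1D plume sits at x = vt; there the Gaussian factor is 1 and C_max = M/(n_e·A·√(4πDt)), where n_e·A is the pore area the mass is dissolved in.
√(4πDt) = √(4π × 0.0530 × 30.5) = 4.507 m, so C_max = 0.988/(0.30 × 171 × 4.507) = 0.00427 kg/m³.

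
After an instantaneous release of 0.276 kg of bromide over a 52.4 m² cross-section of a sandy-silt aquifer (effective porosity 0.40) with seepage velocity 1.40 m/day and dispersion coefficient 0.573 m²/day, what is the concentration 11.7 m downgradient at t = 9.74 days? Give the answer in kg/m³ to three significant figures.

For an instantaneous plane source, C(x,t) = M/(n_e·A·√(4πDt)) · exp(−(x−vt)²/(4Dt)), with n_e·A the pore (flow) area.
Plume center vt = 1.40 × 9.74 = 13.636 m, so the well at 11.7 m is 1.936 m upgradient of the peak.
√(4πDt) = 8.375 m, giving peak height M/(n_e·A·√(4πDt)) = 0.276/(0.40 × 52.4 × 8.375) = 0.001572 kg/m³.
(x−vt)²/(4Dt) = (-1.936)²/(4 × 0.573 × 9.74) = 0.1679; exp(−0.1679) = 0.8454.
C = 0.001572 × 0.8454 = 0.00133 kg/m³.

0.00133 kg/m³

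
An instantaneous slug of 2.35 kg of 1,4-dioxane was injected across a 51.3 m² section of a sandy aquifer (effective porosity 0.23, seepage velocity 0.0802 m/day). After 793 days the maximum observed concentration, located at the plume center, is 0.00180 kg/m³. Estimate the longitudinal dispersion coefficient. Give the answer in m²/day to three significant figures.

1.23 m²/day

At the plume center C_max = M/(n_e·A·√(4πDt)), so D = M²/(4πt·(n_e·A·C_max)²).
n_e·A·C_max = 0.23 × 51.3 × 0.00180 = 0.02124 kg/m.
D = 2.35²/(4π × 793 × 0.02124²) = 1.23 m²/day.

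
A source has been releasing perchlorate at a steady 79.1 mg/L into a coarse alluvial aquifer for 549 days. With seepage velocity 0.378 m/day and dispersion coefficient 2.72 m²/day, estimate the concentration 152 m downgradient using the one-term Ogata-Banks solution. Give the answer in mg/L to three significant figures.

66.9 mg/L

For a continuous step input, C/C₀ ≈ ½·erfc((x−vt)/(2√(Dt))).
vt = 0.378 × 549 = 207.522 m and 2√(Dt) = 2√(2.72 × 549) = 77.29 m.
Argument (x−vt)/(2√(Dt)) = (152 − 207.522)/77.29 = -0.7184; ½·erfc(-0.7184) = 0.8452.
C = 79.1 × 0.8452 = 66.9 mg/L.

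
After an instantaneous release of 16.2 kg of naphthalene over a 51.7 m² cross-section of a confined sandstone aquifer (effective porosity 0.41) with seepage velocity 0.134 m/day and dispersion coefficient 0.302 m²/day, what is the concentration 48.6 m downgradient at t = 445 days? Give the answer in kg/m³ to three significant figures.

0.0148 kg/m³

For an instantaneous plane source, C(x,t) = M/(n_e·A·√(4πDt)) · exp(−(x−vt)²/(4Dt)), with n_e·A the pore (flow) area.
Plume center vt = 0.134 × 445 = 59.63 m, so the well at 48.6 m is 11.03 m upgradient of the peak.
√(4πDt) = 41.09 m, giving peak height M/(n_e·A·√(4πDt)) = 16.2/(0.41 × 51.7 × 41.09) = 0.01860 kg/m³.
(x−vt)²/(4Dt) = (-11.03)²/(4 × 0.302 × 445) = 0.2263; exp(−0.2263) = 0.7975.
C = 0.01860 × 0.7975 = 0.0148 kg/m³.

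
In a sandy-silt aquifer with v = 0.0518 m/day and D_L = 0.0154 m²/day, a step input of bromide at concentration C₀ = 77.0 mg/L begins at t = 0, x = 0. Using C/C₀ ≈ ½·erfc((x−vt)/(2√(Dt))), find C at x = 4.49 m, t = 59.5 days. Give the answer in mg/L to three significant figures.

For a continuous step input, C/C₀ ≈ ½·erfc((x−vt)/(2√(Dt))).
vt = 0.0518 × 59.5 = 3.0821 m and 2√(Dt) = 2√(0.0154 × 59.5) = 1.914 m.
Argument (x−vt)/(2√(Dt)) = (4.49 − 3.0821)/1.914 = 0.7356; ½·erfc(0.7356) = 0.1491.
C = 77.0 × 0.1491 = 11.5 mg/L.

11.5 mg/L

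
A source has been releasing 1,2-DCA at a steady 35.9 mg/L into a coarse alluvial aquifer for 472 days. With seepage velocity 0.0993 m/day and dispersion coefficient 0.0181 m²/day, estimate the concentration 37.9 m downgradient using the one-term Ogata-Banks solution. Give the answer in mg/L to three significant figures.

For a continuous step input, C/C₀ ≈ ½·erfc((x−vt)/(2√(Dt))).
vt = 0.0993 × 472 = 46.8696 m and 2√(Dt) = 2√(0.0181 × 472) = 5.846 m.
Argument (x−vt)/(2√(Dt)) = (37.9 − 46.8696)/5.846 = -1.534; ½·erfc(-1.534) = 0.9850.
C = 35.9 × 0.9850 = 35.4 mg/L.

35.4 mg/L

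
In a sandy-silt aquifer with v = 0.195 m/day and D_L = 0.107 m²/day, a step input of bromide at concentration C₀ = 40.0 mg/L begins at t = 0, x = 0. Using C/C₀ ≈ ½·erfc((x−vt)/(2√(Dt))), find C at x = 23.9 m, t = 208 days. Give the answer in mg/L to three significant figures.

39.7 mg/L

For a continuous step input, C/C₀ ≈ ½·erfc((x−vt)/(2√(Dt))).
vt = 0.195 × 208 = 40.56 m and 2√(Dt) = 2√(0.107 × 208) = 9.435 m.
Argument (x−vt)/(2√(Dt)) = (23.9 − 40.56)/9.435 = -1.766; ½·erfc(-1.766) = 0.9937.
C = 40.0 × 0.9937 = 39.7 mg/L.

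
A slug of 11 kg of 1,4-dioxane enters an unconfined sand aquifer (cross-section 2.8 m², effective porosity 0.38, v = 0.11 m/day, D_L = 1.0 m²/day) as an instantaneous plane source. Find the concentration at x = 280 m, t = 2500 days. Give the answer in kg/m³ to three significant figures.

0.0582 kg/m³

For an instantaneous plane source, C(x,t) = M/(n_e·A·√(4πDt)) · exp(−(x−vt)²/(4Dt)), with n_e·A the pore (flow) area.
Plume center vt = 0.11 × 2500 = 275 m, so the well at 280 m is 5 m downgradient of the peak.
√(4πDt) = 177.2 m, giving peak height M/(n_e·A·√(4πDt)) = 11/(0.38 × 2.8 × 177.2) = 0.05834 kg/m³.
(x−vt)²/(4Dt) = (5)²/(4 × 1.0 × 2500) = 0.002500; exp(−0.002500) = 0.9975.
C = 0.05834 × 0.9975 = 0.0582 kg/m³.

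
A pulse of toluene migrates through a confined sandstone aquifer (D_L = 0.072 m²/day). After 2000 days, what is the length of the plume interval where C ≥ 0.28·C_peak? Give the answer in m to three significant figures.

54.2 m

The plume is Gaussian with σ = √(2Dt) = √(2 × 0.072 × 2000) = 16.97 m.
C/C_peak = exp(−Δx²/(2σ²)) = 0.28 ⇒ Δx = σ·√(−2 ln 0.28) = 16.97 × 1.596 = 27.08 m.
Width = 2Δx = 54.2 m.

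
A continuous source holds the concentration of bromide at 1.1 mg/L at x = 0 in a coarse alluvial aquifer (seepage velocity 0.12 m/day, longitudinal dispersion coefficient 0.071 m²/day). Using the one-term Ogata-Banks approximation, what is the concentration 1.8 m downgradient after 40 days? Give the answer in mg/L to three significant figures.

0.986 mg/L

For a continuous step input, C/C₀ ≈ ½·erfc((x−vt)/(2√(Dt))).
vt = 0.12 × 40 = 4.8 m and 2√(Dt) = 2√(0.071 × 40) = 3.370 m.
Argument (x−vt)/(2√(Dt)) = (1.8 − 4.8)/3.370 = -0.8902; ½·erfc(-0.8902) = 0.8960.
C = 1.1 × 0.8960 = 0.986 mg/L.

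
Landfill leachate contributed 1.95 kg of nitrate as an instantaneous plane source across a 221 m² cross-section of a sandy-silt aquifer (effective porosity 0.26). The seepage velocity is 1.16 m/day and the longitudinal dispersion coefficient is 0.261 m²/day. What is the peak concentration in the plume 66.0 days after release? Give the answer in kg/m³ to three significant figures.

The peak of an instantaneous 1D plume sits at x = vt; there the Gaussian factor is 1 and C_max = M/(n_e·A·√(4πDt)), where n_e·A is the pore area the mass is dissolved in.
√(4πDt) = √(4π × 0.261 × 66.0) = 14.71 m, so C_max = 1.95/(0.26 × 221 × 14.71) = 0.00231 kg/m³.

0.00231 kg/m³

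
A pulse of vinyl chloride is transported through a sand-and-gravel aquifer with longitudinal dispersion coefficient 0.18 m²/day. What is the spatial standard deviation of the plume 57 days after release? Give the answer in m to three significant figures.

4.53 m

Dispersive spreading gives a Gaussian with σ² = 2Dt; advection only shifts the center.
σ = √(2 × 0.18 × 57) = 4.53 m.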